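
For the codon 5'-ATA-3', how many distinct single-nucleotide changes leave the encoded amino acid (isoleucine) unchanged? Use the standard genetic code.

Position 1: none → 0 synonymous.
Position 2: none → 0 synonymous.
Position 3: ATT, ATC → 2 synonymous.
Total: 0 + 0 + 2 = 2.

2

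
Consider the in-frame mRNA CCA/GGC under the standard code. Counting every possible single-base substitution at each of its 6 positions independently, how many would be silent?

Codon 1 (CCA, Pro): 3 synonymous substitutions.
Codon 2 (GGC, Gly): 3 synonymous substitutions.
Total: 3 + 3 = 6.

6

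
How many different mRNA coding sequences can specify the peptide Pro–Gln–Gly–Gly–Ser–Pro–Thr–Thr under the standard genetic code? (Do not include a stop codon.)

Pro: 4 codons.
Gln: 2 codons.
Gly: 4 codons.
Gly: 4 codons.
Ser: 6 codons.
Pro: 4 codons.
Thr: 4 codons.
Thr: 4 codons.
4 × 2 × 4 × 4 × 6 × 4 × 4 × 4 = 49152.

49152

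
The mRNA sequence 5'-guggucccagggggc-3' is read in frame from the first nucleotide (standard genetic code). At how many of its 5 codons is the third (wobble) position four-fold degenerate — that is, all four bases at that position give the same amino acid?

5

Codon 1 GUG (Val): third position 4-fold.
Codon 2 GUC (Val): third position 4-fold.
Codon 3 CCA (Pro): third position 4-fold.
Codon 4 GGG (Gly): third position 4-fold.
Codon 5 GGC (Gly): third position 4-fold.
Four-fold degenerate third positions: 5.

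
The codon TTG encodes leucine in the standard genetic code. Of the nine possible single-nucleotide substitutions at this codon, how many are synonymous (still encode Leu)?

Position 1: CTG → 1 synonymous.
Position 2: none → 0 synonymous.
Position 3: TTA → 1 synonymous.
Total: 1 + 0 + 1 = 2.

2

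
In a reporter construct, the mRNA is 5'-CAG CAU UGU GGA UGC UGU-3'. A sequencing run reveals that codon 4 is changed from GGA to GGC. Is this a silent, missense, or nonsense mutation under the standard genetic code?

silent

Position 12 falls in codon 4: GGA → Gly.
After the substitution the codon is GGC → Gly.
Both encode Gly, so the change is synonymous.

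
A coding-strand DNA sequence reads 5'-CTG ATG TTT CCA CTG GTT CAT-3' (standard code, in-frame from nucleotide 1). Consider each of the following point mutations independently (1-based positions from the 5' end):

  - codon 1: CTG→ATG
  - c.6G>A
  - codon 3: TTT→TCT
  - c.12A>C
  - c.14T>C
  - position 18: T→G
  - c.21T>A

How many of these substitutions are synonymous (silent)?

Codon 1: CTG (Leu) → ATG (Met) — missense.
Codon 2: ATG (Met) → ATA (Ile) — missense.
Codon 3: TTT (Phe) → TCT (Ser) — missense.
Codon 4: CCA (Pro) → CCC (Pro) — synonymous.
Codon 5: CTG (Leu) → CCG (Pro) — missense.
Codon 6: GTT (Val) → GTG (Val) — synonymous.
Codon 7: CAT (His) → CAA (Gln) — missense.
Synonymous: 2 of 7.

2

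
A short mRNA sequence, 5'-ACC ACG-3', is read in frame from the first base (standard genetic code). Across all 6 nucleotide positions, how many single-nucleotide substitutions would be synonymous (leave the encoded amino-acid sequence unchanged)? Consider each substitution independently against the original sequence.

6

Codon 1 (ACC, Thr): 3 synonymous substitutions.
Codon 2 (ACG, Thr): 3 synonymous substitutions.
Total: 3 + 3 = 6.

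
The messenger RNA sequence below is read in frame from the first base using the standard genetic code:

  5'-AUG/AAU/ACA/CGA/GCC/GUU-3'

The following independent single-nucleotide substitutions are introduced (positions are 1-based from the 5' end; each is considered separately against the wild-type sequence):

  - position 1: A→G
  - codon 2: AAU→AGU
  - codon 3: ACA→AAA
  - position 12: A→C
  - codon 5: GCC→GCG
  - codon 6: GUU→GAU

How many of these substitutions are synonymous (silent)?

2

Codon 1: AUG (Met) → GUG (Val) — missense.
Codon 2: AAU (Asn) → AGU (Ser) — missense.
Codon 3: ACA (Thr) → AAA (Lys) — missense.
Codon 4: CGA (Arg) → CGC (Arg) — synonymous.
Codon 5: GCC (Ala) → GCG (Ala) — synonymous.
Codon 6: GUU (Val) → GAU (Asp) — missense.
Synonymous: 2 of 6.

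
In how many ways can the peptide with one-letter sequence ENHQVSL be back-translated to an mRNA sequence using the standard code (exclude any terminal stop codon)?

2304

Glu: 2 codons.
Asn: 2 codons.
His: 2 codons.
Gln: 2 codons.
Val: 4 codons.
Ser: 6 codons.
Leu: 6 codons.
2 × 2 × 2 × 2 × 4 × 6 × 6 = 2304.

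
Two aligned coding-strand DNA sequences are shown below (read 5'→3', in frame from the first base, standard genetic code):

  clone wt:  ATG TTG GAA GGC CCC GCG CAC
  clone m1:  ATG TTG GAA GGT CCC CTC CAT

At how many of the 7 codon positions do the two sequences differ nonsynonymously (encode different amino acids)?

1

Codon 1: ATG Met / ATG Met — identical.
Codon 2: TTG Leu / TTG Leu — identical.
Codon 3: GAA Glu / GAA Glu — identical.
Codon 4: GGC Gly / GGT Gly — synonymous.
Codon 5: CCC Pro / CCC Pro — identical.
Codon 6: GCG Ala / CTC Leu — nonsynonymous.
Codon 7: CAC His / CAT His — synonymous.
Nonsynonymous differences: 1.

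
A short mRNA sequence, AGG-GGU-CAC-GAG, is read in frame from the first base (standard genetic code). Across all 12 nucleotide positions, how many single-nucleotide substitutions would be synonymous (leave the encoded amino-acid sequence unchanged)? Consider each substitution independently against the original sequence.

7

Codon 1 (AGG, Arg): 2 synonymous substitutions.
Codon 2 (GGU, Gly): 3 synonymous substitutions.
Codon 3 (CAC, His): 1 synonymous substitution.
Codon 4 (GAG, Glu): 1 synonymous substitution.
Total: 2 + 3 + 1 + 1 = 7.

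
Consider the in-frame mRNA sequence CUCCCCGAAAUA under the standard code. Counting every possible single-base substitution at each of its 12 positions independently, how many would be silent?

9

Codon 1 (CUC, Leu): 3 synonymous substitutions.
Codon 2 (CCC, Pro): 3 synonymous substitutions.
Codon 3 (GAA, Glu): 1 synonymous substitution.
Codon 4 (AUA, Ile): 2 synonymous substitutions.
Total: 3 + 3 + 1 + 2 = 9.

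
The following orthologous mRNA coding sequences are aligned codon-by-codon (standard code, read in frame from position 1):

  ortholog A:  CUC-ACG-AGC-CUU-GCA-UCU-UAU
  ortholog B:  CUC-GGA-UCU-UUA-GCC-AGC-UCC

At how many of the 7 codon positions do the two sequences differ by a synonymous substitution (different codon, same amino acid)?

Codon 1: CUC Leu / CUC Leu — identical.
Codon 2: ACG Thr / GGA Gly — nonsynonymous.
Codon 3: AGC Ser / UCU Ser — synonymous.
Codon 4: CUU Leu / UUA Leu — synonymous.
Codon 5: GCA Ala / GCC Ala — synonymous.
Codon 6: UCU Ser / AGC Ser — synonymous.
Codon 7: UAU Tyr / UCC Ser — nonsynonymous.
Synonymous differences: 4.

4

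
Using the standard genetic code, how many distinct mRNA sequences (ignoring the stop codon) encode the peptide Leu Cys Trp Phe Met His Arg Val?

1152

Leu: 6 codons.
Cys: 2 codons.
Trp: 1 codon.
Phe: 2 codons.
Met: 1 codon.
His: 2 codons.
Arg: 6 codons.
Val: 4 codons.
6 × 2 × 1 × 2 × 1 × 2 × 6 × 4 = 1152.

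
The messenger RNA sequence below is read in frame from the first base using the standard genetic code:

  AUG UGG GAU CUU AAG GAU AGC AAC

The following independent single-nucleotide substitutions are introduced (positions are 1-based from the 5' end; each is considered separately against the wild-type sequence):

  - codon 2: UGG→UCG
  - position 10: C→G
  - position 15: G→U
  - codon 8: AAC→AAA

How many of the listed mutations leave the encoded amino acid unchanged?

Codon 2: UGG (Trp) → UCG (Ser) — missense.
Codon 4: CUU (Leu) → GUU (Val) — missense.
Codon 5: AAG (Lys) → AAU (Asn) — missense.
Codon 8: AAC (Asn) → AAA (Lys) — missense.
Synonymous: 0 of 4.

0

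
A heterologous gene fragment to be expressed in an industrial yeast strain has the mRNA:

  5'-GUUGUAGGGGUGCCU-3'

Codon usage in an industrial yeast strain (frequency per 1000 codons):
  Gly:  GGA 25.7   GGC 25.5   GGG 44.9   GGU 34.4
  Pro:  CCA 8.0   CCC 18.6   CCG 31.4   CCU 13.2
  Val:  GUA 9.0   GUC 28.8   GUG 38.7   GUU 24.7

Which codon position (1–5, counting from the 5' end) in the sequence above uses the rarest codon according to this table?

Codon 1 GUU (Val): 24.7 per 1000.
Codon 2 GUA (Val): 9.0 per 1000.
Codon 3 GGG (Gly): 44.9 per 1000.
Codon 4 GUG (Val): 38.7 per 1000.
Codon 5 CCU (Pro): 13.2 per 1000.
Lowest frequency is 9.0 at codon 2.

2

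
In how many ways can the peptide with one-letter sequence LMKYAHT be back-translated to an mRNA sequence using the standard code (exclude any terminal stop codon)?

768

Leu: 6 codons.
Met: 1 codon.
Lys: 2 codons.
Tyr: 2 codons.
Ala: 4 codons.
His: 2 codons.
Thr: 4 codons.
6 × 1 × 2 × 2 × 4 × 2 × 4 = 768.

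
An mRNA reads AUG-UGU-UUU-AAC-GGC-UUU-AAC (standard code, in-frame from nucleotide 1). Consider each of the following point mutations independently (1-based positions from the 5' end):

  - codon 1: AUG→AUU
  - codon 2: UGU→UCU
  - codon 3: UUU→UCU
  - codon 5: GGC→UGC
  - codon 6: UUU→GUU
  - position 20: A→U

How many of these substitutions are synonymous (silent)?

Codon 1: AUG (Met) → AUU (Ile) — missense.
Codon 2: UGU (Cys) → UCU (Ser) — missense.
Codon 3: UUU (Phe) → UCU (Ser) — missense.
Codon 5: GGC (Gly) → UGC (Cys) — missense.
Codon 6: UUU (Phe) → GUU (Val) — missense.
Codon 7: AAC (Asn) → AUC (Ile) — missense.
Synonymous: 0 of 6.

0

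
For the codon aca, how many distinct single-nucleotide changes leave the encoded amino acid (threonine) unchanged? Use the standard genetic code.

3

Position 1: none → 0 synonymous.
Position 2: none → 0 synonymous.
Position 3: ACT, ACC, ACG → 3 synonymous.
Total: 0 + 0 + 3 = 3.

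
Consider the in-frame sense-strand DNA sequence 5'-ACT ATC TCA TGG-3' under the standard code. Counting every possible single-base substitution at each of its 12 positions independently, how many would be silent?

8

Codon 1 (ACT, Thr): 3 synonymous substitutions.
Codon 2 (ATC, Ile): 2 synonymous substitutions.
Codon 3 (TCA, Ser): 3 synonymous substitutions.
Codon 4 (TGG, Trp): 0 synonymous substitutions.
Total: 3 + 2 + 3 + 0 = 8.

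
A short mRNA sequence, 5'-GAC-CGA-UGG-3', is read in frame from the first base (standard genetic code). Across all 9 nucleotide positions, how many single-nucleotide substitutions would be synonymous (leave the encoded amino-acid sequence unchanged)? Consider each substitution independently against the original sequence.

5

Codon 1 (GAC, Asp): 1 synonymous substitution.
Codon 2 (CGA, Arg): 4 synonymous substitutions.
Codon 3 (UGG, Trp): 0 synonymous substitutions.
Total: 1 + 4 + 0 = 5.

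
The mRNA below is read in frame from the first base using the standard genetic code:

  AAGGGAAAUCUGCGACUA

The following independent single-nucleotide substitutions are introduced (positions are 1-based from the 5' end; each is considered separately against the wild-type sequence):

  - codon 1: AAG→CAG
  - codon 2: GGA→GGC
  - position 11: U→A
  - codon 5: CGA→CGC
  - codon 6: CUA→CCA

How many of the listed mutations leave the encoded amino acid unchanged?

Codon 1: AAG (Lys) → CAG (Gln) — missense.
Codon 2: GGA (Gly) → GGC (Gly) — synonymous.
Codon 4: CUG (Leu) → CAG (Gln) — missense.
Codon 5: CGA (Arg) → CGC (Arg) — synonymous.
Codon 6: CUA (Leu) → CCA (Pro) — missense.
Synonymous: 2 of 5.

2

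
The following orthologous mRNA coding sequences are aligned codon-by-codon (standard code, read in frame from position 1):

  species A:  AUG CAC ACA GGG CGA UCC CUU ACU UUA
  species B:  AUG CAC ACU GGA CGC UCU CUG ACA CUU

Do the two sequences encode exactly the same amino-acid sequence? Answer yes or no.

Codon 1: AUG Met / AUG Met — identical.
Codon 2: CAC His / CAC His — identical.
Codon 3: ACA Thr / ACU Thr — synonymous.
Codon 4: GGG Gly / GGA Gly — synonymous.
Codon 5: CGA Arg / CGC Arg — synonymous.
Codon 6: UCC Ser / UCU Ser — synonymous.
Codon 7: CUU Leu / CUG Leu — synonymous.
Codon 8: ACU Thr / ACA Thr — synonymous.
Codon 9: UUA Leu / CUU Leu — synonymous.
Nonsynonymous differences: 0 → same protein.

yes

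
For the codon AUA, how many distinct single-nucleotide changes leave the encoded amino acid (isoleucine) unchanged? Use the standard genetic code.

Position 1: none → 0 synonymous.
Position 2: none → 0 synonymous.
Position 3: AUU, AUC → 2 synonymous.
Total: 0 + 0 + 2 = 2.

2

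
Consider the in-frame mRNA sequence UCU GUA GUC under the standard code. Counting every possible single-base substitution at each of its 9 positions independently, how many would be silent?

9

Codon 1 (UCU, Ser): 3 synonymous substitutions.
Codon 2 (GUA, Val): 3 synonymous substitutions.
Codon 3 (GUC, Val): 3 synonymous substitutions.
Total: 3 + 3 + 3 = 9.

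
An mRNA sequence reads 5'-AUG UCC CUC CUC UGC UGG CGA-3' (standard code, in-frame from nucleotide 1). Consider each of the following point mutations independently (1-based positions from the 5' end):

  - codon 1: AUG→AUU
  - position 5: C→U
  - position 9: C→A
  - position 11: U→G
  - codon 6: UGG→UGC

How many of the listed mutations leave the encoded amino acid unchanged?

Codon 1: AUG (Met) → AUU (Ile) — missense.
Codon 2: UCC (Ser) → UUC (Phe) — missense.
Codon 3: CUC (Leu) → CUA (Leu) — synonymous.
Codon 4: CUC (Leu) → CGC (Arg) — missense.
Codon 6: UGG (Trp) → UGC (Cys) — missense.
Synonymous: 1 of 5.

1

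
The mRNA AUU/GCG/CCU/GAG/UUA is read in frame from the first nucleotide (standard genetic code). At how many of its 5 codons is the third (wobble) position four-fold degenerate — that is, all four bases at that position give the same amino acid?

2

Codon 1 AUU (Ile): third position 3-fold.
Codon 2 GCG (Ala): third position 4-fold.
Codon 3 CCU (Pro): third position 4-fold.
Codon 4 GAG (Glu): third position 2-fold.
Codon 5 UUA (Leu): third position 2-fold.
Four-fold degenerate third positions: 2.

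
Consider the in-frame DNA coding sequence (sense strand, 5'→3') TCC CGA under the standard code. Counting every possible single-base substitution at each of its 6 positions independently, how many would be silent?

7

Codon 1 (TCC, Ser): 3 synonymous substitutions.
Codon 2 (CGA, Arg): 4 synonymous substitutions.
Total: 3 + 4 = 7.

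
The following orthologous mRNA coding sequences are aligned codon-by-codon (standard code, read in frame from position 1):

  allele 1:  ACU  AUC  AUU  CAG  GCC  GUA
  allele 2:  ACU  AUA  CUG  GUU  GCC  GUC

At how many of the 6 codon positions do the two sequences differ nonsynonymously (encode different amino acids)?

2

Codon 1: ACU Thr / ACU Thr — identical.
Codon 2: AUC Ile / AUA Ile — synonymous.
Codon 3: AUU Ile / CUG Leu — nonsynonymous.
Codon 4: CAG Gln / GUU Val — nonsynonymous.
Codon 5: GCC Ala / GCC Ala — identical.
Codon 6: GUA Val / GUC Val — synonymous.
Nonsynonymous differences: 2.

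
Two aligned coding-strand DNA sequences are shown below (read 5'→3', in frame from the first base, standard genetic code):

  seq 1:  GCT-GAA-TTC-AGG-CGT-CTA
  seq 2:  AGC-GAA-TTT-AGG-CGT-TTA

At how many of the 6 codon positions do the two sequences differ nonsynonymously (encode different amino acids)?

1

Codon 1: GCT Ala / AGC Ser — nonsynonymous.
Codon 2: GAA Glu / GAA Glu — identical.
Codon 3: TTC Phe / TTT Phe — synonymous.
Codon 4: AGG Arg / AGG Arg — identical.
Codon 5: CGT Arg / CGT Arg — identical.
Codon 6: CTA Leu / TTA Leu — synonymous.
Nonsynonymous differences: 1.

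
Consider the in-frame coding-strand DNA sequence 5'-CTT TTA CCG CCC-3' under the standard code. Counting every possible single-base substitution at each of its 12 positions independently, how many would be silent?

Codon 1 (CTT, Leu): 3 synonymous substitutions.
Codon 2 (TTA, Leu): 2 synonymous substitutions.
Codon 3 (CCG, Pro): 3 synonymous substitutions.
Codon 4 (CCC, Pro): 3 synonymous substitutions.
Total: 3 + 2 + 3 + 3 = 11.

11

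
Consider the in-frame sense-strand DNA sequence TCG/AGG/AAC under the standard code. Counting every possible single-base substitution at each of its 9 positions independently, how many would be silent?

6

Codon 1 (TCG, Ser): 3 synonymous substitutions.
Codon 2 (AGG, Arg): 2 synonymous substitutions.
Codon 3 (AAC, Asn): 1 synonymous substitution.
Total: 3 + 2 + 1 = 6.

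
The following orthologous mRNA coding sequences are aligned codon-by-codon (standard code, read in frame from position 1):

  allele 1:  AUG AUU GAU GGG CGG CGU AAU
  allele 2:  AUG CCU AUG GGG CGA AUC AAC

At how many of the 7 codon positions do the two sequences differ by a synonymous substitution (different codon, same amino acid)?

Codon 1: AUG Met / AUG Met — identical.
Codon 2: AUU Ile / CCU Pro — nonsynonymous.
Codon 3: GAU Asp / AUG Met — nonsynonymous.
Codon 4: GGG Gly / GGG Gly — identical.
Codon 5: CGG Arg / CGA Arg — synonymous.
Codon 6: CGU Arg / AUC Ile — nonsynonymous.
Codon 7: AAU Asn / AAC Asn — synonymous.
Synonymous differences: 2.

2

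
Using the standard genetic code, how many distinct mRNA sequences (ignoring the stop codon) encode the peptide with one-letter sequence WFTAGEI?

768

Trp: 1 codon.
Phe: 2 codons.
Thr: 4 codons.
Ala: 4 codons.
Gly: 4 codons.
Glu: 2 codons.
Ile: 3 codons.
1 × 2 × 4 × 4 × 4 × 2 × 3 = 768.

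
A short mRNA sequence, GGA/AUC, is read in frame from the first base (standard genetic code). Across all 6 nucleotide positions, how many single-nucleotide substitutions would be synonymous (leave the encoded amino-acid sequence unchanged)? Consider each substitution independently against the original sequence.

Codon 1 (GGA, Gly): 3 synonymous substitutions.
Codon 2 (AUC, Ile): 2 synonymous substitutions.
Total: 3 + 2 = 5.

5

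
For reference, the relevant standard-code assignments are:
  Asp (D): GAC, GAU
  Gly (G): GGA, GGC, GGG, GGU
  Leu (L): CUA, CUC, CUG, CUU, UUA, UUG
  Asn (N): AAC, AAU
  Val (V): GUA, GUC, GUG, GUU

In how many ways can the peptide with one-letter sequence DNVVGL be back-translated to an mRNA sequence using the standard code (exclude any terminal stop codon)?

Asp: 2 codons.
Asn: 2 codons.
Val: 4 codons.
Val: 4 codons.
Gly: 4 codons.
Leu: 6 codons.
2 × 2 × 4 × 4 × 4 × 6 = 1536.

1536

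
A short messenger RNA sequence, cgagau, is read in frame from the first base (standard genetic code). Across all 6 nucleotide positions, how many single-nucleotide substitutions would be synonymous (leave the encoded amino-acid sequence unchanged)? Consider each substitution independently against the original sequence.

Codon 1 (CGA, Arg): 4 synonymous substitutions.
Codon 2 (GAU, Asp): 1 synonymous substitution.
Total: 4 + 1 = 5.

5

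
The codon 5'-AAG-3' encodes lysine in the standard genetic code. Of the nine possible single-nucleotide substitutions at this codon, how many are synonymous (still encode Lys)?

1

Position 1: none → 0 synonymous.
Position 2: none → 0 synonymous.
Position 3: AAA → 1 synonymous.
Total: 0 + 0 + 1 = 1.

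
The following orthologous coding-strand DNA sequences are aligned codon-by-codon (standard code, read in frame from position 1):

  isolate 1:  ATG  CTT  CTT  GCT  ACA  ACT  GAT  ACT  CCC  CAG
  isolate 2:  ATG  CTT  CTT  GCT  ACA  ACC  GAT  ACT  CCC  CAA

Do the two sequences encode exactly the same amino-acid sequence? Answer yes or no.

yes

Codon 1: ATG Met / ATG Met — identical.
Codon 2: CTT Leu / CTT Leu — identical.
Codon 3: CTT Leu / CTT Leu — identical.
Codon 4: GCT Ala / GCT Ala — identical.
Codon 5: ACA Thr / ACA Thr — identical.
Codon 6: ACT Thr / ACC Thr — synonymous.
Codon 7: GAT Asp / GAT Asp — identical.
Codon 8: ACT Thr / ACT Thr — identical.
Codon 9: CCC Pro / CCC Pro — identical.
Codon 10: CAG Gln / CAA Gln — synonymous.
Nonsynonymous differences: 0 → same protein.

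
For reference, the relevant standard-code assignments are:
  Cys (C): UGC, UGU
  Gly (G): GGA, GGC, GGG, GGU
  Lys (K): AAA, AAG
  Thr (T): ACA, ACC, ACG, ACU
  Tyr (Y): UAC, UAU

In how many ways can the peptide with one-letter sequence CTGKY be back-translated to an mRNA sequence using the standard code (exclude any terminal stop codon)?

Cys: 2 codons.
Thr: 4 codons.
Gly: 4 codons.
Lys: 2 codons.
Tyr: 2 codons.
2 × 4 × 4 × 2 × 2 = 128.

128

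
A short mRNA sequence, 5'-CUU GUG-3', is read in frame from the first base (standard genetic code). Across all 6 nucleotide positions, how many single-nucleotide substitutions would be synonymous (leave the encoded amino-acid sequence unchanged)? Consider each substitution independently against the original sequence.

6

Codon 1 (CUU, Leu): 3 synonymous substitutions.
Codon 2 (GUG, Val): 3 synonymous substitutions.
Total: 3 + 3 = 6.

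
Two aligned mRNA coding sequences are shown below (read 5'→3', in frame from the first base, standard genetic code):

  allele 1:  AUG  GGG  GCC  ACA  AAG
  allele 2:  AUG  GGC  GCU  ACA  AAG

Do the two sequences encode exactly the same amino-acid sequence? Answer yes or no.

yes

Codon 1: AUG Met / AUG Met — identical.
Codon 2: GGG Gly / GGC Gly — synonymous.
Codon 3: GCC Ala / GCU Ala — synonymous.
Codon 4: ACA Thr / ACA Thr — identical.
Codon 5: AAG Lys / AAG Lys — identical.
Nonsynonymous differences: 0 → same protein.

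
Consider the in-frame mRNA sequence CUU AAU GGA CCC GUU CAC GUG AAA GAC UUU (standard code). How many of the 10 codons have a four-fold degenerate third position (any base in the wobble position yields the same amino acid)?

Codon 1 CUU (Leu): third position 4-fold.
Codon 2 AAU (Asn): third position 2-fold.
Codon 3 GGA (Gly): third position 4-fold.
Codon 4 CCC (Pro): third position 4-fold.
Codon 5 GUU (Val): third position 4-fold.
Codon 6 CAC (His): third position 2-fold.
Codon 7 GUG (Val): third position 4-fold.
Codon 8 AAA (Lys): third position 2-fold.
Codon 9 GAC (Asp): third position 2-fold.
Codon 10 UUU (Phe): third position 2-fold.
Four-fold degenerate third positions: 5.

5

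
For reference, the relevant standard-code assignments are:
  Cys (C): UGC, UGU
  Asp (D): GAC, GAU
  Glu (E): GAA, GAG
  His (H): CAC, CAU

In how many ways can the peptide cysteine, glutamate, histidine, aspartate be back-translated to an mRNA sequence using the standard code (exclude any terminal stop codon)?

16

Cys: 2 codons.
Glu: 2 codons.
His: 2 codons.
Asp: 2 codons.
2 × 2 × 2 × 2 = 16.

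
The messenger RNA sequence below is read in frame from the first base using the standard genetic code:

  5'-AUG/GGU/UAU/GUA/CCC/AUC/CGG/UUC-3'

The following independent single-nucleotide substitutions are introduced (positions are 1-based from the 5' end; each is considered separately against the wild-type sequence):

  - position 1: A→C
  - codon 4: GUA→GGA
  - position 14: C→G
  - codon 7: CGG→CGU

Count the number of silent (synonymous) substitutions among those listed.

1

Codon 1: AUG (Met) → CUG (Leu) — missense.
Codon 4: GUA (Val) → GGA (Gly) — missense.
Codon 5: CCC (Pro) → CGC (Arg) — missense.
Codon 7: CGG (Arg) → CGU (Arg) — synonymous.
Synonymous: 1 of 4.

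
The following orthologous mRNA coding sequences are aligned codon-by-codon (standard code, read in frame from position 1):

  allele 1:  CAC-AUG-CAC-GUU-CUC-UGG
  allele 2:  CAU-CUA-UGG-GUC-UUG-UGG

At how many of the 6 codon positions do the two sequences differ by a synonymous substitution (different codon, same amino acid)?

Codon 1: CAC His / CAU His — synonymous.
Codon 2: AUG Met / CUA Leu — nonsynonymous.
Codon 3: CAC His / UGG Trp — nonsynonymous.
Codon 4: GUU Val / GUC Val — synonymous.
Codon 5: CUC Leu / UUG Leu — synonymous.
Codon 6: UGG Trp / UGG Trp — identical.
Synonymous differences: 3.

3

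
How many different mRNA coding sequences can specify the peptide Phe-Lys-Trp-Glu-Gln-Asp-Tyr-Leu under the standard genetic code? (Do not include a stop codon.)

Phe: 2 codons.
Lys: 2 codons.
Trp: 1 codon.
Glu: 2 codons.
Gln: 2 codons.
Asp: 2 codons.
Tyr: 2 codons.
Leu: 6 codons.
2 × 2 × 1 × 2 × 2 × 2 × 2 × 6 = 384.

384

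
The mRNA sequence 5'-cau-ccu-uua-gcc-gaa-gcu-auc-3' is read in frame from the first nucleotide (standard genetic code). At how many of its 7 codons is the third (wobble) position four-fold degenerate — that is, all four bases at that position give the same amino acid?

Codon 1 CAU (His): third position 2-fold.
Codon 2 CCU (Pro): third position 4-fold.
Codon 3 UUA (Leu): third position 2-fold.
Codon 4 GCC (Ala): third position 4-fold.
Codon 5 GAA (Glu): third position 2-fold.
Codon 6 GCU (Ala): third position 4-fold.
Codon 7 AUC (Ile): third position 3-fold.
Four-fold degenerate third positions: 3.

3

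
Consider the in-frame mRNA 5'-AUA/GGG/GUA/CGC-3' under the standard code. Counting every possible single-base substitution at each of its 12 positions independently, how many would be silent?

Codon 1 (AUA, Ile): 2 synonymous substitutions.
Codon 2 (GGG, Gly): 3 synonymous substitutions.
Codon 3 (GUA, Val): 3 synonymous substitutions.
Codon 4 (CGC, Arg): 3 synonymous substitutions.
Total: 2 + 3 + 3 + 3 = 11.

11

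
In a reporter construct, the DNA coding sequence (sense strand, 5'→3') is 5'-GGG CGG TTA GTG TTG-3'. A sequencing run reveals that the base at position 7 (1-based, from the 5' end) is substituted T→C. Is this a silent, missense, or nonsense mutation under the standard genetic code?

silent

Position 7 falls in codon 3: TTA → Leu.
After the substitution the codon is CTA → Leu.
Both encode Leu, so the change is synonymous.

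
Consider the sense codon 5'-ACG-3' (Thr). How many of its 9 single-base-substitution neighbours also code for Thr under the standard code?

3

Position 1: none → 0 synonymous.
Position 2: none → 0 synonymous.
Position 3: ACU, ACC, ACA → 3 synonymous.
Total: 0 + 0 + 3 = 3.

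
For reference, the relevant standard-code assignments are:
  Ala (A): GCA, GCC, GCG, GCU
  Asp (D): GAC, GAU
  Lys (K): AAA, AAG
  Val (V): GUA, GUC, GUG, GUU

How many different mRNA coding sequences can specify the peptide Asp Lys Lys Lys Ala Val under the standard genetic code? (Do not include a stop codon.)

256

Asp: 2 codons.
Lys: 2 codons.
Lys: 2 codons.
Lys: 2 codons.
Ala: 4 codons.
Val: 4 codons.
2 × 2 × 2 × 2 × 4 × 4 = 256.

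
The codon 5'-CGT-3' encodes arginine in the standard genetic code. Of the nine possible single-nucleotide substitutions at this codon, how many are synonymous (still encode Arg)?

3

Position 1: none → 0 synonymous.
Position 2: none → 0 synonymous.
Position 3: CGC, CGA, CGG → 3 synonymous.
Total: 0 + 0 + 3 = 3.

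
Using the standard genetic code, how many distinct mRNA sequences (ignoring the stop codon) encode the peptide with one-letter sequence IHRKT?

Ile: 3 codons.
His: 2 codons.
Arg: 6 codons.
Lys: 2 codons.
Thr: 4 codons.
3 × 2 × 6 × 2 × 4 = 288.

288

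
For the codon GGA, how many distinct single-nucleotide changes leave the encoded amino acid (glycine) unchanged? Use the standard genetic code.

Position 1: none → 0 synonymous.
Position 2: none → 0 synonymous.
Position 3: GGU, GGC, GGG → 3 synonymous.
Total: 0 + 0 + 3 = 3.

3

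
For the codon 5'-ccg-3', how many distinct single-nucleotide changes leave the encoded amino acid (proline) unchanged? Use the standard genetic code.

3

Position 1: none → 0 synonymous.
Position 2: none → 0 synonymous.
Position 3: CCU, CCC, CCA → 3 synonymous.
Total: 0 + 0 + 3 = 3.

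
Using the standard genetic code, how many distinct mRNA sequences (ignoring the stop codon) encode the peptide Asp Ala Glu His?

32

Asp: 2 codons.
Ala: 4 codons.
Glu: 2 codons.
His: 2 codons.
2 × 4 × 2 × 2 = 32.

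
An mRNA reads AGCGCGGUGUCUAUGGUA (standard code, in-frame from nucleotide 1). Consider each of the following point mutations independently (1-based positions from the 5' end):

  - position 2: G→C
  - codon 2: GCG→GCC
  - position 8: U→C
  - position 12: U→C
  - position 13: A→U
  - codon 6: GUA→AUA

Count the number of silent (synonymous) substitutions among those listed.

2

Codon 1: AGC (Ser) → ACC (Thr) — missense.
Codon 2: GCG (Ala) → GCC (Ala) — synonymous.
Codon 3: GUG (Val) → GCG (Ala) — missense.
Codon 4: UCU (Ser) → UCC (Ser) — synonymous.
Codon 5: AUG (Met) → UUG (Leu) — missense.
Codon 6: GUA (Val) → AUA (Ile) — missense.
Synonymous: 2 of 6.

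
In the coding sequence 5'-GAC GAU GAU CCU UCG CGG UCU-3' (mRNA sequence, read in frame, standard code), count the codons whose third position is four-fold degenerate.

4

Codon 1 GAC (Asp): third position 2-fold.
Codon 2 GAU (Asp): third position 2-fold.
Codon 3 GAU (Asp): third position 2-fold.
Codon 4 CCU (Pro): third position 4-fold.
Codon 5 UCG (Ser): third position 4-fold.
Codon 6 CGG (Arg): third position 4-fold.
Codon 7 UCU (Ser): third position 4-fold.
Four-fold degenerate third positions: 4.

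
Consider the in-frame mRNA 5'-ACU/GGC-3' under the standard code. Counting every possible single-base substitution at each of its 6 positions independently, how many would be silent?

Codon 1 (ACU, Thr): 3 synonymous substitutions.
Codon 2 (GGC, Gly): 3 synonymous substitutions.
Total: 3 + 3 = 6.

6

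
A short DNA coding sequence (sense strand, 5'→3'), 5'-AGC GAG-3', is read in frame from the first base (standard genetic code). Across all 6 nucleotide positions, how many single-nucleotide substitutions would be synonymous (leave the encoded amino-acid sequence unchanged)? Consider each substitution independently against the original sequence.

2

Codon 1 (AGC, Ser): 1 synonymous substitution.
Codon 2 (GAG, Glu): 1 synonymous substitution.
Total: 1 + 1 = 2.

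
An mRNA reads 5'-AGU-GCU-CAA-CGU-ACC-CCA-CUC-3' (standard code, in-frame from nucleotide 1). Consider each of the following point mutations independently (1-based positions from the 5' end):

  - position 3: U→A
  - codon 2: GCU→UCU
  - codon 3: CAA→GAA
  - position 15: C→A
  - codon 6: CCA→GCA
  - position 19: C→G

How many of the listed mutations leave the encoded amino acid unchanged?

1

Codon 1: AGU (Ser) → AGA (Arg) — missense.
Codon 2: GCU (Ala) → UCU (Ser) — missense.
Codon 3: CAA (Gln) → GAA (Glu) — missense.
Codon 5: ACC (Thr) → ACA (Thr) — synonymous.
Codon 6: CCA (Pro) → GCA (Ala) — missense.
Codon 7: CUC (Leu) → GUC (Val) — missense.
Synonymous: 1 of 6.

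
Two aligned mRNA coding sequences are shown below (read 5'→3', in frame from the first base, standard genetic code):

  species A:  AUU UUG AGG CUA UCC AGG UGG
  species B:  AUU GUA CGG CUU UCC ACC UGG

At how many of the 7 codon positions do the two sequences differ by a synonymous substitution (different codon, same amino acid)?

Codon 1: AUU Ile / AUU Ile — identical.
Codon 2: UUG Leu / GUA Val — nonsynonymous.
Codon 3: AGG Arg / CGG Arg — synonymous.
Codon 4: CUA Leu / CUU Leu — synonymous.
Codon 5: UCC Ser / UCC Ser — identical.
Codon 6: AGG Arg / ACC Thr — nonsynonymous.
Codon 7: UGG Trp / UGG Trp — identical.
Synonymous differences: 2.

2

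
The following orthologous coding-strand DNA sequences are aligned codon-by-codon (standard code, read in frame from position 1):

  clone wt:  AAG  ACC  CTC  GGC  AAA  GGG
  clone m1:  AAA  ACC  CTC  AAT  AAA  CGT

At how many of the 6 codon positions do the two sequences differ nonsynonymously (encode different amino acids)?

Codon 1: AAG Lys / AAA Lys — synonymous.
Codon 2: ACC Thr / ACC Thr — identical.
Codon 3: CTC Leu / CTC Leu — identical.
Codon 4: GGC Gly / AAT Asn — nonsynonymous.
Codon 5: AAA Lys / AAA Lys — identical.
Codon 6: GGG Gly / CGT Arg — nonsynonymous.
Nonsynonymous differences: 2.

2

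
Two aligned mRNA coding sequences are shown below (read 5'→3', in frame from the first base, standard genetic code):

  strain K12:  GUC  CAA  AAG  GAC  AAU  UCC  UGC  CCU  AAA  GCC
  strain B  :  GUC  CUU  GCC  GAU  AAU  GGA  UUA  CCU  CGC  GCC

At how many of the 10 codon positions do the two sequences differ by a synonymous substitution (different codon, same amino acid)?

Codon 1: GUC Val / GUC Val — identical.
Codon 2: CAA Gln / CUU Leu — nonsynonymous.
Codon 3: AAG Lys / GCC Ala — nonsynonymous.
Codon 4: GAC Asp / GAU Asp — synonymous.
Codon 5: AAU Asn / AAU Asn — identical.
Codon 6: UCC Ser / GGA Gly — nonsynonymous.
Codon 7: UGC Cys / UUA Leu — nonsynonymous.
Codon 8: CCU Pro / CCU Pro — identical.
Codon 9: AAA Lys / CGC Arg — nonsynonymous.
Codon 10: GCC Ala / GCC Ala — identical.
Synonymous differences: 1.

1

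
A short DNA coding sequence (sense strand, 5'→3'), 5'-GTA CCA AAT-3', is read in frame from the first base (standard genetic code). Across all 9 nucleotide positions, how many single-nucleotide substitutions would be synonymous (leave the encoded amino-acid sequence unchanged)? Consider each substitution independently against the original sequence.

Codon 1 (GTA, Val): 3 synonymous substitutions.
Codon 2 (CCA, Pro): 3 synonymous substitutions.
Codon 3 (AAT, Asn): 1 synonymous substitution.
Total: 3 + 3 + 1 = 7.

7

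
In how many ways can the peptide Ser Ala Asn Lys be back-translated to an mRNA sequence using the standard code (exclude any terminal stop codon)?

96

Ser: 6 codons.
Ala: 4 codons.
Asn: 2 codons.
Lys: 2 codons.
6 × 4 × 2 × 2 = 96.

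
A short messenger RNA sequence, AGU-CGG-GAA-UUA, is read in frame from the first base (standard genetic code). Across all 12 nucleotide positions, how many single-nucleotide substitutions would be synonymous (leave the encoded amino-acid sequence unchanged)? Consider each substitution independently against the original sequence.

8

Codon 1 (AGU, Ser): 1 synonymous substitution.
Codon 2 (CGG, Arg): 4 synonymous substitutions.
Codon 3 (GAA, Glu): 1 synonymous substitution.
Codon 4 (UUA, Leu): 2 synonymous substitutions.
Total: 1 + 4 + 1 + 2 = 8.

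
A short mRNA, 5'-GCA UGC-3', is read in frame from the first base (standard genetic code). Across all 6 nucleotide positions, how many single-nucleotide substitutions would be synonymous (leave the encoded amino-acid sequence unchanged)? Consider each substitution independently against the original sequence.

Codon 1 (GCA, Ala): 3 synonymous substitutions.
Codon 2 (UGC, Cys): 1 synonymous substitution.
Total: 3 + 1 = 4.

4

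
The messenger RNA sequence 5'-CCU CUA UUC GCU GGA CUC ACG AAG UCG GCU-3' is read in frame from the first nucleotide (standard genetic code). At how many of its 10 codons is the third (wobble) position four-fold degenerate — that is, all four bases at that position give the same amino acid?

8

Codon 1 CCU (Pro): third position 4-fold.
Codon 2 CUA (Leu): third position 4-fold.
Codon 3 UUC (Phe): third position 2-fold.
Codon 4 GCU (Ala): third position 4-fold.
Codon 5 GGA (Gly): third position 4-fold.
Codon 6 CUC (Leu): third position 4-fold.
Codon 7 ACG (Thr): third position 4-fold.
Codon 8 AAG (Lys): third position 2-fold.
Codon 9 UCG (Ser): third position 4-fold.
Codon 10 GCU (Ala): third position 4-fold.
Four-fold degenerate third positions: 8.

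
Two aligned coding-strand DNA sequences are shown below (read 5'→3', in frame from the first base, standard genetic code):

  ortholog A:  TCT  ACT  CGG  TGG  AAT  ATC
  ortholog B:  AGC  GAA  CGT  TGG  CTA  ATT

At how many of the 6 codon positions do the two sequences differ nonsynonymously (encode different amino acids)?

2

Codon 1: TCT Ser / AGC Ser — synonymous.
Codon 2: ACT Thr / GAA Glu — nonsynonymous.
Codon 3: CGG Arg / CGT Arg — synonymous.
Codon 4: TGG Trp / TGG Trp — identical.
Codon 5: AAT Asn / CTA Leu — nonsynonymous.
Codon 6: ATC Ile / ATT Ile — synonymous.
Nonsynonymous differences: 2.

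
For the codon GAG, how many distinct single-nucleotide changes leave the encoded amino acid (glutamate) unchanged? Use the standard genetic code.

Position 1: none → 0 synonymous.
Position 2: none → 0 synonymous.
Position 3: GAA → 1 synonymous.
Total: 0 + 0 + 1 = 1.

1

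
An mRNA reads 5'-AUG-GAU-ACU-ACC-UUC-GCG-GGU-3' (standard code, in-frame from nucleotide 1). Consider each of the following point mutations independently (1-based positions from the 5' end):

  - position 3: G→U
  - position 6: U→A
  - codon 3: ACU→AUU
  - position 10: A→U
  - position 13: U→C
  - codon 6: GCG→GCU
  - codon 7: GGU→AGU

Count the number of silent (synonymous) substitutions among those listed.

Codon 1: AUG (Met) → AUU (Ile) — missense.
Codon 2: GAU (Asp) → GAA (Glu) — missense.
Codon 3: ACU (Thr) → AUU (Ile) — missense.
Codon 4: ACC (Thr) → UCC (Ser) — missense.
Codon 5: UUC (Phe) → CUC (Leu) — missense.
Codon 6: GCG (Ala) → GCU (Ala) — synonymous.
Codon 7: GGU (Gly) → AGU (Ser) — missense.
Synonymous: 1 of 7.

1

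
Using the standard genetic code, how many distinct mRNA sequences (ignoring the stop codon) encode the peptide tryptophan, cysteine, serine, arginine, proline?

288

Trp: 1 codon.
Cys: 2 codons.
Ser: 6 codons.
Arg: 6 codons.
Pro: 4 codons.
1 × 2 × 6 × 6 × 4 = 288.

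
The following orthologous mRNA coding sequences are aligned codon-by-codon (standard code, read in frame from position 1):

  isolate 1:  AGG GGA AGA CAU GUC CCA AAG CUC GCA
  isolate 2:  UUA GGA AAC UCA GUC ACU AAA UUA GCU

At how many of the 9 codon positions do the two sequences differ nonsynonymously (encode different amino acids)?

Codon 1: AGG Arg / UUA Leu — nonsynonymous.
Codon 2: GGA Gly / GGA Gly — identical.
Codon 3: AGA Arg / AAC Asn — nonsynonymous.
Codon 4: CAU His / UCA Ser — nonsynonymous.
Codon 5: GUC Val / GUC Val — identical.
Codon 6: CCA Pro / ACU Thr — nonsynonymous.
Codon 7: AAG Lys / AAA Lys — synonymous.
Codon 8: CUC Leu / UUA Leu — synonymous.
Codon 9: GCA Ala / GCU Ala — synonymous.
Nonsynonymous differences: 4.

4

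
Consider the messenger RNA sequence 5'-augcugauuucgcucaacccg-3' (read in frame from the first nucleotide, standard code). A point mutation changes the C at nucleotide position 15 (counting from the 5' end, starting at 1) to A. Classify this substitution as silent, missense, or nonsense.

silent

Position 15 falls in codon 5: CUC → Leu.
After the substitution the codon is CUA → Leu.
Both encode Leu, so the change is synonymous.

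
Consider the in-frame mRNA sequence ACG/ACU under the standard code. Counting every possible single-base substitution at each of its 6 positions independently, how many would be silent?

6

Codon 1 (ACG, Thr): 3 synonymous substitutions.
Codon 2 (ACU, Thr): 3 synonymous substitutions.
Total: 3 + 3 = 6.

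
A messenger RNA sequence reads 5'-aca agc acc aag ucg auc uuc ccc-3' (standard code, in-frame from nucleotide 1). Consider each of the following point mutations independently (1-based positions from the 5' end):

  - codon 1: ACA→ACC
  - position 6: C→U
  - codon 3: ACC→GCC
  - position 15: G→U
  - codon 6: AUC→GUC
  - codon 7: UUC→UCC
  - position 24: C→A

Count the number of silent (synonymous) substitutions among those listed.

Codon 1: ACA (Thr) → ACC (Thr) — synonymous.
Codon 2: AGC (Ser) → AGU (Ser) — synonymous.
Codon 3: ACC (Thr) → GCC (Ala) — missense.
Codon 5: UCG (Ser) → UCU (Ser) — synonymous.
Codon 6: AUC (Ile) → GUC (Val) — missense.
Codon 7: UUC (Phe) → UCC (Ser) — missense.
Codon 8: CCC (Pro) → CCA (Pro) — synonymous.
Synonymous: 4 of 7.

4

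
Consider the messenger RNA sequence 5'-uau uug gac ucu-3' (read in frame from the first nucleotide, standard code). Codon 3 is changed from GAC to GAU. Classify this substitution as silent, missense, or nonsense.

Position 9 falls in codon 3: GAC → Asp.
After the substitution the codon is GAU → Asp.
Both encode Asp, so the change is synonymous.

silent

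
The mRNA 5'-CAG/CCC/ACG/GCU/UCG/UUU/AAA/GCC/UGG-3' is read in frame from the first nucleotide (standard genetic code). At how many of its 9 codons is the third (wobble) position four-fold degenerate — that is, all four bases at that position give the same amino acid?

Codon 1 CAG (Gln): third position 2-fold.
Codon 2 CCC (Pro): third position 4-fold.
Codon 3 ACG (Thr): third position 4-fold.
Codon 4 GCU (Ala): third position 4-fold.
Codon 5 UCG (Ser): third position 4-fold.
Codon 6 UUU (Phe): third position 2-fold.
Codon 7 AAA (Lys): third position 2-fold.
Codon 8 GCC (Ala): third position 4-fold.
Codon 9 UGG (Trp): third position 1-fold.
Four-fold degenerate third positions: 5.

5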